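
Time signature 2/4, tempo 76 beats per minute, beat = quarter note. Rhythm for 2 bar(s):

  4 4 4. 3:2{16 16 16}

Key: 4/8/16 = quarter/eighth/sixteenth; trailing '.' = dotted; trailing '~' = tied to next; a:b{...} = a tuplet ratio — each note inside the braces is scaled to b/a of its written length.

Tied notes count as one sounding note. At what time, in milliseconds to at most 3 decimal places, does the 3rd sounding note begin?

1. 0.0ms @ 0 + 789.474ms (1)
2. 789.474ms @ 1 + 789.474ms (1)
3. 1578.947ms @ 2 + 1184.211ms (3/2)
4. 2763.158ms @ 7/2 + 131.579ms (1/6)
5. 2894.737ms @ 11/3 + 131.579ms (1/6)
6. 3026.316ms @ 23/6 + 131.579ms (1/6)

note 3 onset = 2b = 1578.947ms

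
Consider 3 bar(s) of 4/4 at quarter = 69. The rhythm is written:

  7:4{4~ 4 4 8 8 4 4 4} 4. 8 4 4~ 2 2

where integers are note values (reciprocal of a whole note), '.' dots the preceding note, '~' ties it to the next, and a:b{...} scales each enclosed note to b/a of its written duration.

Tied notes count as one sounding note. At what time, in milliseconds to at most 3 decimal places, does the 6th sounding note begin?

1. 0.0ms @ 0 + 993.789ms (8/7)
2. 993.789ms @ 8/7 + 496.894ms (4/7)
3. 1490.683ms @ 12/7 + 248.447ms (2/7)
4. 1739.13ms @ 2 + 248.447ms (2/7)
5. 1987.578ms @ 16/7 + 496.894ms (4/7)
6. 2484.472ms @ 20/7 + 496.894ms (4/7)
7. 2981.366ms @ 24/7 + 496.894ms (4/7)
8. 3478.261ms @ 4 + 1304.348ms (3/2)
9. 4782.609ms @ 11/2 + 434.783ms (1/2)
10. 5217.391ms @ 6 + 869.565ms (1)
11. 6086.957ms @ 7 + 2608.696ms (3)
12. 8695.652ms @ 10 + 1739.13ms (2)

note 6 onset = 20/7b = 2484.472ms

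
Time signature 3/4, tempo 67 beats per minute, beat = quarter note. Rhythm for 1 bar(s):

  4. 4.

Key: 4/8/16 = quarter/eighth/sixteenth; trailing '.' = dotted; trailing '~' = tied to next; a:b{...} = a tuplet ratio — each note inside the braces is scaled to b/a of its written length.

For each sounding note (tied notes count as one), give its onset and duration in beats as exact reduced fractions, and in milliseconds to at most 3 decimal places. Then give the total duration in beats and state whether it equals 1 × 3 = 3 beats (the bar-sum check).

1) 0.0ms=0b +1343.284ms=3/2b
2) 1343.284ms=3/2b +1343.284ms=3/2b
Σ=3b of 3 (67bpm 3/4) — PASS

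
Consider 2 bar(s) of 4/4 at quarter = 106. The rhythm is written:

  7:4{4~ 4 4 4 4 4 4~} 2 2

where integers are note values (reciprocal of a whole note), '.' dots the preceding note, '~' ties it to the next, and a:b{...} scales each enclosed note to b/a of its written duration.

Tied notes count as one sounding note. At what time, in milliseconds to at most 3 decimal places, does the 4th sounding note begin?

1. 0.0ms @ 0 + 646.9ms (8/7)
2. 646.9ms @ 8/7 + 323.45ms (4/7)
3. 970.35ms @ 12/7 + 323.45ms (4/7)
4. 1293.801ms @ 16/7 + 323.45ms (4/7)
5. 1617.251ms @ 20/7 + 323.45ms (4/7)
6. 1940.701ms @ 24/7 + 1455.526ms (18/7)
7. 3396.226ms @ 6 + 1132.075ms (2)

note 4 onset = 16/7b = 1293.801ms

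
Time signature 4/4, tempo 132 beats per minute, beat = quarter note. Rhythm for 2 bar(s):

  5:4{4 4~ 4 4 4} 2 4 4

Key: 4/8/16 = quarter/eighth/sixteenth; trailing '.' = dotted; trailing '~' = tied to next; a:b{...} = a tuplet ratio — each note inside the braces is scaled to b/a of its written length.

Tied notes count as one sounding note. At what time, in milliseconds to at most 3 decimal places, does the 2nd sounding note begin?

1. 0.0ms @ 0 + 363.636ms (4/5)
2. 363.636ms @ 4/5 + 727.273ms (8/5)
3. 1090.909ms @ 12/5 + 363.636ms (4/5)
4. 1454.545ms @ 16/5 + 363.636ms (4/5)
5. 1818.182ms @ 4 + 909.091ms (2)
6. 2727.273ms @ 6 + 454.545ms (1)
7. 3181.818ms @ 7 + 454.545ms (1)

note 2 onset = 4/5b = 363.636ms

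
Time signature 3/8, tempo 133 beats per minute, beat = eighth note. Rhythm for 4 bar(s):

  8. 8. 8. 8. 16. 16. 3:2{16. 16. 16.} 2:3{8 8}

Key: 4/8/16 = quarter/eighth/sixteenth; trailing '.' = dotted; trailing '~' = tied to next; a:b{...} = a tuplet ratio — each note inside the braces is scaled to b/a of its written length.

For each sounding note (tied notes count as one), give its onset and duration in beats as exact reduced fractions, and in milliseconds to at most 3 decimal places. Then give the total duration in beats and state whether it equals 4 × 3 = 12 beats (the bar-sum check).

1) 0.0ms=0b +676.692ms=3/2b
2) 676.692ms=3/2b +676.692ms=3/2b
3) 1353.383ms=3b +676.692ms=3/2b
4) 2030.075ms=9/2b +676.692ms=3/2b
5) 2706.767ms=6b +338.346ms=3/4b
6) 3045.113ms=27/4b +338.346ms=3/4b
7) 3383.459ms=15/2b +225.564ms=1/2b
8) 3609.023ms=8b +225.564ms=1/2b
9) 3834.586ms=17/2b +225.564ms=1/2b
10) 4060.15ms=9b +676.692ms=3/2b
11) 4736.842ms=21/2b +676.692ms=3/2b
Σ=12b of 12 (133bpm 3/8) — PASS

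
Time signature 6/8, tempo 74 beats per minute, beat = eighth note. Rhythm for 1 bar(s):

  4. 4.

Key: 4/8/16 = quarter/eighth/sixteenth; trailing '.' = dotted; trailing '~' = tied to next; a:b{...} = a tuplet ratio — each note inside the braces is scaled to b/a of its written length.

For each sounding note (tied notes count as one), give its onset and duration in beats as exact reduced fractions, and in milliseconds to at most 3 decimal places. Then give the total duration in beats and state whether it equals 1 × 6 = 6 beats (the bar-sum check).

1) 0.0ms=0b +2432.432ms=3b
2) 2432.432ms=3b +2432.432ms=3b
Σ=6b of 6 (74bpm 6/8) — PASS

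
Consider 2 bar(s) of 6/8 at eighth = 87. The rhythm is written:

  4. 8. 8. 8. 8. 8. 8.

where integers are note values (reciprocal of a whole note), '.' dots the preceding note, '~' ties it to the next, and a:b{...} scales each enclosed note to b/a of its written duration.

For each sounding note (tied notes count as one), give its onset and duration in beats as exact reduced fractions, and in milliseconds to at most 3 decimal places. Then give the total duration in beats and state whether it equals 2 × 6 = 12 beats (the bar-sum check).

1) 0.0ms=0b +2068.966ms=3b
2) 2068.966ms=3b +1034.483ms=3/2b
3) 3103.448ms=9/2b +1034.483ms=3/2b
4) 4137.931ms=6b +1034.483ms=3/2b
5) 5172.414ms=15/2b +1034.483ms=3/2b
6) 6206.897ms=9b +1034.483ms=3/2b
7) 7241.379ms=21/2b +1034.483ms=3/2b
Σ=12b of 12 (87bpm 6/8) — PASS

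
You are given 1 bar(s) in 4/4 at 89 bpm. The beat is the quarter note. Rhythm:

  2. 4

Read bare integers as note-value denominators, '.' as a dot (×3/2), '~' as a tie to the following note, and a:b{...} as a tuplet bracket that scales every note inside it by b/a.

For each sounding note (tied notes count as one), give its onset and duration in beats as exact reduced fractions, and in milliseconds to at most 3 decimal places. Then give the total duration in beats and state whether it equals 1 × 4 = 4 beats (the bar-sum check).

1) 0.0ms=0b +2022.472ms=3b
2) 2022.472ms=3b +674.157ms=1b
Σ=4b of 4 (89bpm 4/4) — PASS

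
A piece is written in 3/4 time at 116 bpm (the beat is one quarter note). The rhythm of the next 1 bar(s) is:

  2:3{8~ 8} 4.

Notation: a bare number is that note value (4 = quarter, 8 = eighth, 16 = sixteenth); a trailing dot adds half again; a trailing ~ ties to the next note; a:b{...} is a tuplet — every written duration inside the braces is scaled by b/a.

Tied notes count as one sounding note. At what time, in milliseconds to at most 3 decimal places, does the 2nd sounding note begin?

1. 0.0ms @ 0 + 775.862ms (3/2)
2. 775.862ms @ 3/2 + 775.862ms (3/2)

note 2 onset = 3/2b = 775.862ms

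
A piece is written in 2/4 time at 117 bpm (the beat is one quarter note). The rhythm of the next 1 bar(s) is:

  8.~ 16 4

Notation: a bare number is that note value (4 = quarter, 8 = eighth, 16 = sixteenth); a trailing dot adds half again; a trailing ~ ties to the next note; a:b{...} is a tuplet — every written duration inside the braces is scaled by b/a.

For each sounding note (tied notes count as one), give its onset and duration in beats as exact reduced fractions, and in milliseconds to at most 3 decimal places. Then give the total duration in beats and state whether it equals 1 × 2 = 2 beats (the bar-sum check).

1) 0.0ms=0b +512.821ms=1b
2) 512.821ms=1b +512.821ms=1b
Σ=2b of 2 (117bpm 2/4) — PASS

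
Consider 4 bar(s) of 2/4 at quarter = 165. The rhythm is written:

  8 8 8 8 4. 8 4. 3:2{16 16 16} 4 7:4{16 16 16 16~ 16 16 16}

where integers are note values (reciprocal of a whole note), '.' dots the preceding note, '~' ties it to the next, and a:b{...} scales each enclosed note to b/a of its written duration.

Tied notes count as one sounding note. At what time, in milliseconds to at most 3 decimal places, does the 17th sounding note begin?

1. 0.0ms @ 0 + 181.818ms (1/2)
2. 181.818ms @ 1/2 + 181.818ms (1/2)
3. 363.636ms @ 1 + 181.818ms (1/2)
4. 545.455ms @ 3/2 + 181.818ms (1/2)
5. 727.273ms @ 2 + 545.455ms (3/2)
6. 1272.727ms @ 7/2 + 181.818ms (1/2)
7. 1454.545ms @ 4 + 545.455ms (3/2)
8. 2000.0ms @ 11/2 + 60.606ms (1/6)
9. 2060.606ms @ 17/3 + 60.606ms (1/6)
10. 2121.212ms @ 35/6 + 60.606ms (1/6)
11. 2181.818ms @ 6 + 363.636ms (1)
12. 2545.455ms @ 7 + 51.948ms (1/7)
13. 2597.403ms @ 50/7 + 51.948ms (1/7)
14. 2649.351ms @ 51/7 + 51.948ms (1/7)
15. 2701.299ms @ 52/7 + 103.896ms (2/7)
16. 2805.195ms @ 54/7 + 51.948ms (1/7)
17. 2857.143ms @ 55/7 + 51.948ms (1/7)

note 17 onset = 55/7b = 2857.143ms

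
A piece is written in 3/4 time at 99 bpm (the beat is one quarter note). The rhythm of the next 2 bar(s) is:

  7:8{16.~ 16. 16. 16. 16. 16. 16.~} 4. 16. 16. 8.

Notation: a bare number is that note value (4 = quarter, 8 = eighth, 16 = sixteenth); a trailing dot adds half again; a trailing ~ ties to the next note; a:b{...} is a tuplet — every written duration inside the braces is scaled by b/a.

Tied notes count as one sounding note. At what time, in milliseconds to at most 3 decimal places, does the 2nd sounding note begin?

1. 0.0ms @ 0 + 519.481ms (6/7)
2. 519.481ms @ 6/7 + 259.74ms (3/7)
3. 779.221ms @ 9/7 + 259.74ms (3/7)
4. 1038.961ms @ 12/7 + 259.74ms (3/7)
5. 1298.701ms @ 15/7 + 259.74ms (3/7)
6. 1558.442ms @ 18/7 + 1168.831ms (27/14)
7. 2727.273ms @ 9/2 + 227.273ms (3/8)
8. 2954.545ms @ 39/8 + 227.273ms (3/8)
9. 3181.818ms @ 21/4 + 454.545ms (3/4)

note 2 onset = 6/7b = 519.481ms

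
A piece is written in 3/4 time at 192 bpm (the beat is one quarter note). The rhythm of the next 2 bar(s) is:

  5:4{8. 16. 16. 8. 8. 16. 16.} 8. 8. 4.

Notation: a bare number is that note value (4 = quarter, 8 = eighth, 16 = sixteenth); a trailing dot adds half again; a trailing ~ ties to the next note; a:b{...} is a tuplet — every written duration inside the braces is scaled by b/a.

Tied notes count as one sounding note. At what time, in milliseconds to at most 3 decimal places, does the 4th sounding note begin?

note 4 onset = 6/5b = 375.0ms

1. 0.0ms @ 0 + 187.5ms (3/5)
2. 187.5ms @ 3/5 + 93.75ms (3/10)
3. 281.25ms @ 9/10 + 93.75ms (3/10)
4. 375.0ms @ 6/5 + 187.5ms (3/5)
5. 562.5ms @ 9/5 + 187.5ms (3/5)
6. 750.0ms @ 12/5 + 93.75ms (3/10)
7. 843.75ms @ 27/10 + 93.75ms (3/10)
8. 937.5ms @ 3 + 234.375ms (3/4)
9. 1171.875ms @ 15/4 + 234.375ms (3/4)
10. 1406.25ms @ 9/2 + 468.75ms (3/2)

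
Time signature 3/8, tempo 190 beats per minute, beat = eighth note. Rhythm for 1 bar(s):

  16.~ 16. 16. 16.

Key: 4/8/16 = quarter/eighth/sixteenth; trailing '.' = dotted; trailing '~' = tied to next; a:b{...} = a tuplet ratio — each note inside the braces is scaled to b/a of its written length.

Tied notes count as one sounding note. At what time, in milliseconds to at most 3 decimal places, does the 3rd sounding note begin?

1. 0.0ms @ 0 + 473.684ms (3/2)
2. 473.684ms @ 3/2 + 236.842ms (3/4)
3. 710.526ms @ 9/4 + 236.842ms (3/4)

note 3 onset = 9/4b = 710.526ms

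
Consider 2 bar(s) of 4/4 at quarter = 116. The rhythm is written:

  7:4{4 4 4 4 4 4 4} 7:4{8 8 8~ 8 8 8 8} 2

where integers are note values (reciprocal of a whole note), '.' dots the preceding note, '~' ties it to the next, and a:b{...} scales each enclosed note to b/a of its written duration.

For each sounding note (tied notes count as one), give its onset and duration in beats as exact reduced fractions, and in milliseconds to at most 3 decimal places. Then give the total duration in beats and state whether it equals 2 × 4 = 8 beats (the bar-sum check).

1) 0.0ms=0b +295.567ms=4/7b
2) 295.567ms=4/7b +295.567ms=4/7b
3) 591.133ms=8/7b +295.567ms=4/7b
4) 886.7ms=12/7b +295.567ms=4/7b
5) 1182.266ms=16/7b +295.567ms=4/7b
6) 1477.833ms=20/7b +295.567ms=4/7b
7) 1773.399ms=24/7b +295.567ms=4/7b
8) 2068.966ms=4b +147.783ms=2/7b
9) 2216.749ms=30/7b +147.783ms=2/7b
10) 2364.532ms=32/7b +295.567ms=4/7b
11) 2660.099ms=36/7b +147.783ms=2/7b
12) 2807.882ms=38/7b +147.783ms=2/7b
13) 2955.665ms=40/7b +147.783ms=2/7b
14) 3103.448ms=6b +1034.483ms=2b
Σ=8b of 8 (116bpm 4/4) — PASS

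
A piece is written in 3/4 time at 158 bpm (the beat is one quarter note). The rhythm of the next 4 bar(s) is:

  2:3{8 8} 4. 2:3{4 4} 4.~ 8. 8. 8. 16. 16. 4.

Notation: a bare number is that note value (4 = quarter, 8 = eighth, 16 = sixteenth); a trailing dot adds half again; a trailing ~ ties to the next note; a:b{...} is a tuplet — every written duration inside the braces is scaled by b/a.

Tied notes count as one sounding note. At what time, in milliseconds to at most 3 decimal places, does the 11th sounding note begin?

1. 0.0ms @ 0 + 284.81ms (3/4)
2. 284.81ms @ 3/4 + 284.81ms (3/4)
3. 569.62ms @ 3/2 + 569.62ms (3/2)
4. 1139.241ms @ 3 + 569.62ms (3/2)
5. 1708.861ms @ 9/2 + 569.62ms (3/2)
6. 2278.481ms @ 6 + 854.43ms (9/4)
7. 3132.911ms @ 33/4 + 284.81ms (3/4)
8. 3417.722ms @ 9 + 284.81ms (3/4)
9. 3702.532ms @ 39/4 + 142.405ms (3/8)
10. 3844.937ms @ 81/8 + 142.405ms (3/8)
11. 3987.342ms @ 21/2 + 569.62ms (3/2)

note 11 onset = 21/2b = 3987.342ms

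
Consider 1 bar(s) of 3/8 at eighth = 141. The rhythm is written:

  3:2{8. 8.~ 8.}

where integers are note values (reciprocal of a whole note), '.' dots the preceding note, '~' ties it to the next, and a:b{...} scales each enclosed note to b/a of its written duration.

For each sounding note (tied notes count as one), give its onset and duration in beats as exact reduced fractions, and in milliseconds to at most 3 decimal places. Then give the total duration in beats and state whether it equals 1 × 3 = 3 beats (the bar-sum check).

1) 0.0ms=0b +425.532ms=1b
2) 425.532ms=1b +851.064ms=2b
Σ=3b of 3 (141bpm 3/8) — PASS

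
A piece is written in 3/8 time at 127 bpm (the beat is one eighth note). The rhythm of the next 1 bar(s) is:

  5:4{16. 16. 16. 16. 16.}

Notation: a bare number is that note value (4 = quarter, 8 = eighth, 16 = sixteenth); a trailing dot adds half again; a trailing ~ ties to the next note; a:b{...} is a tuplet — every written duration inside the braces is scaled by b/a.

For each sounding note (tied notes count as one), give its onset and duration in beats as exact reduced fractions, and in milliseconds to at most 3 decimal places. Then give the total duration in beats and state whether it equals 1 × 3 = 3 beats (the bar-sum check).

1) 0.0ms=0b +283.465ms=3/5b
2) 283.465ms=3/5b +283.465ms=3/5b
3) 566.929ms=6/5b +283.465ms=3/5b
4) 850.394ms=9/5b +283.465ms=3/5b
5) 1133.858ms=12/5b +283.465ms=3/5b
Σ=3b of 3 (127bpm 3/8) — PASS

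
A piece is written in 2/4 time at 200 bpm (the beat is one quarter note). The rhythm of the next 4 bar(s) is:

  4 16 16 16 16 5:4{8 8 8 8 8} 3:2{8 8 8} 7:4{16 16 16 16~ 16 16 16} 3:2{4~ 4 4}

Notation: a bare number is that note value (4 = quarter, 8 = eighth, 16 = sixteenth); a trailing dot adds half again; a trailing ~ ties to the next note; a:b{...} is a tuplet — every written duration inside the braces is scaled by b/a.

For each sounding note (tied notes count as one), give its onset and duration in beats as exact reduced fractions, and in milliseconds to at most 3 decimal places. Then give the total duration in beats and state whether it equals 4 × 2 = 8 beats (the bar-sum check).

1) 0.0ms=0b +300.0ms=1b
2) 300.0ms=1b +75.0ms=1/4b
3) 375.0ms=5/4b +75.0ms=1/4b
4) 450.0ms=3/2b +75.0ms=1/4b
5) 525.0ms=7/4b +75.0ms=1/4b
6) 600.0ms=2b +120.0ms=2/5b
7) 720.0ms=12/5b +120.0ms=2/5b
8) 840.0ms=14/5b +120.0ms=2/5b
9) 960.0ms=16/5b +120.0ms=2/5b
10) 1080.0ms=18/5b +120.0ms=2/5b
11) 1200.0ms=4b +100.0ms=1/3b
12) 1300.0ms=13/3b +100.0ms=1/3b
13) 1400.0ms=14/3b +100.0ms=1/3b
14) 1500.0ms=5b +42.857ms=1/7b
15) 1542.857ms=36/7b +42.857ms=1/7b
16) 1585.714ms=37/7b +42.857ms=1/7b
17) 1628.571ms=38/7b +85.714ms=2/7b
18) 1714.286ms=40/7b +42.857ms=1/7b
19) 1757.143ms=41/7b +42.857ms=1/7b
20) 1800.0ms=6b +400.0ms=4/3b
21) 2200.0ms=22/3b +200.0ms=2/3b
Σ=8b of 8 (200bpm 2/4) — PASS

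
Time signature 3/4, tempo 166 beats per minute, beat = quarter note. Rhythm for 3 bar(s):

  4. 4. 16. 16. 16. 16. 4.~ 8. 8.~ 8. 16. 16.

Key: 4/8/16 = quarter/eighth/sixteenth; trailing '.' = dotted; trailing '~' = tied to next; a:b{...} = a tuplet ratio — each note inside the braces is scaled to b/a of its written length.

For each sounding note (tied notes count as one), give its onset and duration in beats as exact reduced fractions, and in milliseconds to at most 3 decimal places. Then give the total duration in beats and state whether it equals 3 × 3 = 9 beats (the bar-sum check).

1) 0.0ms=0b +542.169ms=3/2b
2) 542.169ms=3/2b +542.169ms=3/2b
3) 1084.337ms=3b +135.542ms=3/8b
4) 1219.88ms=27/8b +135.542ms=3/8b
5) 1355.422ms=15/4b +135.542ms=3/8b
6) 1490.964ms=33/8b +135.542ms=3/8b
7) 1626.506ms=9/2b +813.253ms=9/4b
8) 2439.759ms=27/4b +542.169ms=3/2b
9) 2981.928ms=33/4b +135.542ms=3/8b
10) 3117.47ms=69/8b +135.542ms=3/8b
Σ=9b of 9 (166bpm 3/4) — PASS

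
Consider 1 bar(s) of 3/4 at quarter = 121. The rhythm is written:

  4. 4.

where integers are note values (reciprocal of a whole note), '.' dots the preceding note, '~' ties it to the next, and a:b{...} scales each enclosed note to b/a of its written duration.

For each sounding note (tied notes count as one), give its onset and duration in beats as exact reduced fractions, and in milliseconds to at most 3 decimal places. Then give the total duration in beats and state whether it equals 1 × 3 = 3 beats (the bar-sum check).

1) 0.0ms=0b +743.802ms=3/2b
2) 743.802ms=3/2b +743.802ms=3/2b
Σ=3b of 3 (121bpm 3/4) — PASS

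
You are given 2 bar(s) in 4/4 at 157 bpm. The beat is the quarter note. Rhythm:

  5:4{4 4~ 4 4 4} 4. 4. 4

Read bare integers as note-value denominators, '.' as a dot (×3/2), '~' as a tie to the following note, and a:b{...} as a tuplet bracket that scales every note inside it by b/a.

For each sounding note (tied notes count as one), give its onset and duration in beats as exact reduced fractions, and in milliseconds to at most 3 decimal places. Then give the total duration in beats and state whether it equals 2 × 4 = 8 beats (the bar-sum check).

1) 0.0ms=0b +305.732ms=4/5b
2) 305.732ms=4/5b +611.465ms=8/5b
3) 917.197ms=12/5b +305.732ms=4/5b
4) 1222.93ms=16/5b +305.732ms=4/5b
5) 1528.662ms=4b +573.248ms=3/2b
6) 2101.911ms=11/2b +573.248ms=3/2b
7) 2675.159ms=7b +382.166ms=1b
Σ=8b of 8 (157bpm 4/4) — PASS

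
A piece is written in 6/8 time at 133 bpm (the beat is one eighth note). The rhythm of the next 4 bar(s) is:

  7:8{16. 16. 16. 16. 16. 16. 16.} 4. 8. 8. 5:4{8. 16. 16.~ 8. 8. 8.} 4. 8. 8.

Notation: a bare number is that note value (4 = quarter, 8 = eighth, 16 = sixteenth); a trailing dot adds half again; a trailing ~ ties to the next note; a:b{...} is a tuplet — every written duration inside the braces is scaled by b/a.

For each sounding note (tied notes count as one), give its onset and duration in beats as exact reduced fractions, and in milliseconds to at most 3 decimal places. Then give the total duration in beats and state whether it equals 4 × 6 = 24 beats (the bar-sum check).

1) 0.0ms=0b +386.681ms=6/7b
2) 386.681ms=6/7b +386.681ms=6/7b
3) 773.362ms=12/7b +386.681ms=6/7b
4) 1160.043ms=18/7b +386.681ms=6/7b
5) 1546.724ms=24/7b +386.681ms=6/7b
6) 1933.405ms=30/7b +386.681ms=6/7b
7) 2320.086ms=36/7b +386.681ms=6/7b
8) 2706.767ms=6b +1353.383ms=3b
9) 4060.15ms=9b +676.692ms=3/2b
10) 4736.842ms=21/2b +676.692ms=3/2b
11) 5413.534ms=12b +541.353ms=6/5b
12) 5954.887ms=66/5b +270.677ms=3/5b
13) 6225.564ms=69/5b +812.03ms=9/5b
14) 7037.594ms=78/5b +541.353ms=6/5b
15) 7578.947ms=84/5b +541.353ms=6/5b
16) 8120.301ms=18b +1353.383ms=3b
17) 9473.684ms=21b +676.692ms=3/2b
18) 10150.376ms=45/2b +676.692ms=3/2b
Σ=24b of 24 (133bpm 6/8) — PASS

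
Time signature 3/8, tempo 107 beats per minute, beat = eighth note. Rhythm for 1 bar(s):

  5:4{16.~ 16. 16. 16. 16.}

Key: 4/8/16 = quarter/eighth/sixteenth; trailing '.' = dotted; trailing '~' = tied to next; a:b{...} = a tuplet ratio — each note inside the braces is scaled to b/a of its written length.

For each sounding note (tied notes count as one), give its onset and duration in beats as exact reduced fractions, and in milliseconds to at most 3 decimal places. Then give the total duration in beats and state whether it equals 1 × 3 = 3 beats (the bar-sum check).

1) 0.0ms=0b +672.897ms=6/5b
2) 672.897ms=6/5b +336.449ms=3/5b
3) 1009.346ms=9/5b +336.449ms=3/5b
4) 1345.794ms=12/5b +336.449ms=3/5b
Σ=3b of 3 (107bpm 3/8) — PASS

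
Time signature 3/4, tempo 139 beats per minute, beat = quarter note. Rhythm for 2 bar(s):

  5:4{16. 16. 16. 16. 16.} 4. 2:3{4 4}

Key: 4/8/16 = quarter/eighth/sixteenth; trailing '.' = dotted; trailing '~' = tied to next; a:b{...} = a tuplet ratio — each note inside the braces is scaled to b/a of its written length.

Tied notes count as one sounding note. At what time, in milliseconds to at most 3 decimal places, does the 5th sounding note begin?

1. 0.0ms @ 0 + 129.496ms (3/10)
2. 129.496ms @ 3/10 + 129.496ms (3/10)
3. 258.993ms @ 3/5 + 129.496ms (3/10)
4. 388.489ms @ 9/10 + 129.496ms (3/10)
5. 517.986ms @ 6/5 + 129.496ms (3/10)
6. 647.482ms @ 3/2 + 647.482ms (3/2)
7. 1294.964ms @ 3 + 647.482ms (3/2)
8. 1942.446ms @ 9/2 + 647.482ms (3/2)

note 5 onset = 6/5b = 517.986ms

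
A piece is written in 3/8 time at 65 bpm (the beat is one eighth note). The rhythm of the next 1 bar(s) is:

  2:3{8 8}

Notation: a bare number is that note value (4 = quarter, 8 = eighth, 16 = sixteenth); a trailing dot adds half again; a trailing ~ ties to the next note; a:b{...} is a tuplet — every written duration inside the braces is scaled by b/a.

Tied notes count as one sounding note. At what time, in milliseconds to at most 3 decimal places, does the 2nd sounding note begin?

1. 0.0ms @ 0 + 1384.615ms (3/2)
2. 1384.615ms @ 3/2 + 1384.615ms (3/2)

note 2 onset = 3/2b = 1384.615ms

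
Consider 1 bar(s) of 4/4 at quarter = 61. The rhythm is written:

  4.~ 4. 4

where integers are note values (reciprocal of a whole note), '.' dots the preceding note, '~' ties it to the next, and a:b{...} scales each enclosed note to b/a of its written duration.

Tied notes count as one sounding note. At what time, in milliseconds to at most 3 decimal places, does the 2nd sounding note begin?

note 2 onset = 3b = 2950.82ms

1. 0.0ms @ 0 + 2950.82ms (3)
2. 2950.82ms @ 3 + 983.607ms (1)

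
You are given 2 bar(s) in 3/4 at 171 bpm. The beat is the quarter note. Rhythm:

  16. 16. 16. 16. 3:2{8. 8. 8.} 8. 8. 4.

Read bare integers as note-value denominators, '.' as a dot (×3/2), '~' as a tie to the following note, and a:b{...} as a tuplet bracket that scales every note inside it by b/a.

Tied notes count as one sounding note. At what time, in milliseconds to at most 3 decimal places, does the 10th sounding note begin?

1. 0.0ms @ 0 + 131.579ms (3/8)
2. 131.579ms @ 3/8 + 131.579ms (3/8)
3. 263.158ms @ 3/4 + 131.579ms (3/8)
4. 394.737ms @ 9/8 + 131.579ms (3/8)
5. 526.316ms @ 3/2 + 175.439ms (1/2)
6. 701.754ms @ 2 + 175.439ms (1/2)
7. 877.193ms @ 5/2 + 175.439ms (1/2)
8. 1052.632ms @ 3 + 263.158ms (3/4)
9. 1315.789ms @ 15/4 + 263.158ms (3/4)
10. 1578.947ms @ 9/2 + 526.316ms (3/2)

note 10 onset = 9/2b = 1578.947ms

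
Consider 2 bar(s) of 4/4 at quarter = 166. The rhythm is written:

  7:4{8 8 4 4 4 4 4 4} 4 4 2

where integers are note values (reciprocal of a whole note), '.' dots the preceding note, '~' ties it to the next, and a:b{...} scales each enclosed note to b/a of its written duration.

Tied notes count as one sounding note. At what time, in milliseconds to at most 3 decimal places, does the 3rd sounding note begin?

note 3 onset = 4/7b = 206.54ms

1. 0.0ms @ 0 + 103.27ms (2/7)
2. 103.27ms @ 2/7 + 103.27ms (2/7)
3. 206.54ms @ 4/7 + 206.54ms (4/7)
4. 413.081ms @ 8/7 + 206.54ms (4/7)
5. 619.621ms @ 12/7 + 206.54ms (4/7)
6. 826.162ms @ 16/7 + 206.54ms (4/7)
7. 1032.702ms @ 20/7 + 206.54ms (4/7)
8. 1239.243ms @ 24/7 + 206.54ms (4/7)
9. 1445.783ms @ 4 + 361.446ms (1)
10. 1807.229ms @ 5 + 361.446ms (1)
11. 2168.675ms @ 6 + 722.892ms (2)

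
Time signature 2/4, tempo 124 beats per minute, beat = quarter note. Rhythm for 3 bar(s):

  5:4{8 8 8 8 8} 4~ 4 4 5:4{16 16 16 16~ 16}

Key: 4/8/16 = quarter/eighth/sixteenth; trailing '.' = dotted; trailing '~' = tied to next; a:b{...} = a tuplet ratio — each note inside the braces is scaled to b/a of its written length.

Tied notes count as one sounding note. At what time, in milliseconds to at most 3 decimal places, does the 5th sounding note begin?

note 5 onset = 8/5b = 774.194ms

1. 0.0ms @ 0 + 193.548ms (2/5)
2. 193.548ms @ 2/5 + 193.548ms (2/5)
3. 387.097ms @ 4/5 + 193.548ms (2/5)
4. 580.645ms @ 6/5 + 193.548ms (2/5)
5. 774.194ms @ 8/5 + 193.548ms (2/5)
6. 967.742ms @ 2 + 967.742ms (2)
7. 1935.484ms @ 4 + 483.871ms (1)
8. 2419.355ms @ 5 + 96.774ms (1/5)
9. 2516.129ms @ 26/5 + 96.774ms (1/5)
10. 2612.903ms @ 27/5 + 96.774ms (1/5)
11. 2709.677ms @ 28/5 + 193.548ms (2/5)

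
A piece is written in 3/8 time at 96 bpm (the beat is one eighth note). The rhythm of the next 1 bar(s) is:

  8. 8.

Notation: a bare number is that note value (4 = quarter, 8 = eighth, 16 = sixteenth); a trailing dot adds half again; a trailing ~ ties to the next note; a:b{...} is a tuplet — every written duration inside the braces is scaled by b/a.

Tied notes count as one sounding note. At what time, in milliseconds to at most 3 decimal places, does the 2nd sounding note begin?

note 2 onset = 3/2b = 937.5ms

1. 0.0ms @ 0 + 937.5ms (3/2)
2. 937.5ms @ 3/2 + 937.5ms (3/2)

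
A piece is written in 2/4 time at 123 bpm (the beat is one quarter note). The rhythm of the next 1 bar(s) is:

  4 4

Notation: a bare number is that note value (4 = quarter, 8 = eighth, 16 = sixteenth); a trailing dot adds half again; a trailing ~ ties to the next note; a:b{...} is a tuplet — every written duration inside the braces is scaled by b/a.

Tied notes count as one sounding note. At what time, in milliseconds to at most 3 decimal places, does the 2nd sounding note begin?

note 2 onset = 1b = 487.805ms

1. 0.0ms @ 0 + 487.805ms (1)
2. 487.805ms @ 1 + 487.805ms (1)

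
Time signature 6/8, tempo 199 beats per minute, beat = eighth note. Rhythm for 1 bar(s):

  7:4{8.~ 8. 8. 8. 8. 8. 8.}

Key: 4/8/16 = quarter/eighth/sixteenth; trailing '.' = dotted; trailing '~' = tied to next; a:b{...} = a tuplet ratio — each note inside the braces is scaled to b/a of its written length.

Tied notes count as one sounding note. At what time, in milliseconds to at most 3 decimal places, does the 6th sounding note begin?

1. 0.0ms @ 0 + 516.87ms (12/7)
2. 516.87ms @ 12/7 + 258.435ms (6/7)
3. 775.305ms @ 18/7 + 258.435ms (6/7)
4. 1033.74ms @ 24/7 + 258.435ms (6/7)
5. 1292.175ms @ 30/7 + 258.435ms (6/7)
6. 1550.61ms @ 36/7 + 258.435ms (6/7)

note 6 onset = 36/7b = 1550.61ms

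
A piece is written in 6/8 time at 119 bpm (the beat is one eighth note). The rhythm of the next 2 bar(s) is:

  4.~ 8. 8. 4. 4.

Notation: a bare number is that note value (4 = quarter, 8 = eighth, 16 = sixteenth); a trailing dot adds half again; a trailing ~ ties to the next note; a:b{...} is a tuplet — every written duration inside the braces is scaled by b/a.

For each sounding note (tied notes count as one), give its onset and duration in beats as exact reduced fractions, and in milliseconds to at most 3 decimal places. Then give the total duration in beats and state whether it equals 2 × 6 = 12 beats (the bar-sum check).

1) 0.0ms=0b +2268.908ms=9/2b
2) 2268.908ms=9/2b +756.303ms=3/2b
3) 3025.21ms=6b +1512.605ms=3b
4) 4537.815ms=9b +1512.605ms=3b
Σ=12b of 12 (119bpm 6/8) — PASS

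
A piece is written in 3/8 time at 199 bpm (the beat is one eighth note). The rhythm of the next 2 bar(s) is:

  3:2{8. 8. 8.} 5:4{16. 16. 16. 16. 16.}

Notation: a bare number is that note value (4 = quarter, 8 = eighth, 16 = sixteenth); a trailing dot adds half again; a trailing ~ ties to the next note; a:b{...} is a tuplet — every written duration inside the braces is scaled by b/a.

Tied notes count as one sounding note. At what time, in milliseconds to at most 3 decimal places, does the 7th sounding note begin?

1. 0.0ms @ 0 + 301.508ms (1)
2. 301.508ms @ 1 + 301.508ms (1)
3. 603.015ms @ 2 + 301.508ms (1)
4. 904.523ms @ 3 + 180.905ms (3/5)
5. 1085.427ms @ 18/5 + 180.905ms (3/5)
6. 1266.332ms @ 21/5 + 180.905ms (3/5)
7. 1447.236ms @ 24/5 + 180.905ms (3/5)
8. 1628.141ms @ 27/5 + 180.905ms (3/5)

note 7 onset = 24/5b = 1447.236ms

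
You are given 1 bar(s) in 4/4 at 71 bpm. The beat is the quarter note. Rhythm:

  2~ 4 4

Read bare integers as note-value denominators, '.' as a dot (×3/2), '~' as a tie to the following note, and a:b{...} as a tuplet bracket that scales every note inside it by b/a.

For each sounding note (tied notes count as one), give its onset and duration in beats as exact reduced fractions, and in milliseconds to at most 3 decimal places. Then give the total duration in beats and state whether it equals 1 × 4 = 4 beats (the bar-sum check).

1) 0.0ms=0b +2535.211ms=3b
2) 2535.211ms=3b +845.07ms=1b
Σ=4b of 4 (71bpm 4/4) — PASS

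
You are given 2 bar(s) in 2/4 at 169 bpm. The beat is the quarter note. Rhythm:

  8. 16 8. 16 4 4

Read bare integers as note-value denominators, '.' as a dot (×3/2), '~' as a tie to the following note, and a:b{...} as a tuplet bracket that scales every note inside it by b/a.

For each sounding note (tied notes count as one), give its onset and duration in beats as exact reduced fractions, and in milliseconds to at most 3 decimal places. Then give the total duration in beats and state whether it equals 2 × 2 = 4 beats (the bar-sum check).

1) 0.0ms=0b +266.272ms=3/4b
2) 266.272ms=3/4b +88.757ms=1/4b
3) 355.03ms=1b +266.272ms=3/4b
4) 621.302ms=7/4b +88.757ms=1/4b
5) 710.059ms=2b +355.03ms=1b
6) 1065.089ms=3b +355.03ms=1b
Σ=4b of 4 (169bpm 2/4) — PASS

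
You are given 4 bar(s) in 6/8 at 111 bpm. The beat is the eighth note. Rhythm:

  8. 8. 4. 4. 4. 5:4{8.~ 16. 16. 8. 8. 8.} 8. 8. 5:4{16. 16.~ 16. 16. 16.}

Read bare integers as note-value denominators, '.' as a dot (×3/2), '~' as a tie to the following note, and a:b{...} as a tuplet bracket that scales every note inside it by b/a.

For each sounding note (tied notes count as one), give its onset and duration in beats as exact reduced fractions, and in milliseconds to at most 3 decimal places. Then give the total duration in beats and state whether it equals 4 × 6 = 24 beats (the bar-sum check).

1) 0.0ms=0b +810.811ms=3/2b
2) 810.811ms=3/2b +810.811ms=3/2b
3) 1621.622ms=3b +1621.622ms=3b
4) 3243.243ms=6b +1621.622ms=3b
5) 4864.865ms=9b +1621.622ms=3b
6) 6486.486ms=12b +972.973ms=9/5b
7) 7459.459ms=69/5b +324.324ms=3/5b
8) 7783.784ms=72/5b +648.649ms=6/5b
9) 8432.432ms=78/5b +648.649ms=6/5b
10) 9081.081ms=84/5b +648.649ms=6/5b
11) 9729.73ms=18b +810.811ms=3/2b
12) 10540.541ms=39/2b +810.811ms=3/2b
13) 11351.351ms=21b +324.324ms=3/5b
14) 11675.676ms=108/5b +648.649ms=6/5b
15) 12324.324ms=114/5b +324.324ms=3/5b
16) 12648.649ms=117/5b +324.324ms=3/5b
Σ=24b of 24 (111bpm 6/8) — PASS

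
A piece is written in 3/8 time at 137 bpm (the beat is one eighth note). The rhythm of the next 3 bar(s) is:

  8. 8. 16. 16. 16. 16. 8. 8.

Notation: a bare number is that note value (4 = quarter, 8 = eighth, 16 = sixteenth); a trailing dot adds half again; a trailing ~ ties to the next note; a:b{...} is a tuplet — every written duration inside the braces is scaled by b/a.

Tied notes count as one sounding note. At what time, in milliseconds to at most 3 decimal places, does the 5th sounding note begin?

note 5 onset = 9/2b = 1970.803ms

1. 0.0ms @ 0 + 656.934ms (3/2)
2. 656.934ms @ 3/2 + 656.934ms (3/2)
3. 1313.869ms @ 3 + 328.467ms (3/4)
4. 1642.336ms @ 15/4 + 328.467ms (3/4)
5. 1970.803ms @ 9/2 + 328.467ms (3/4)
6. 2299.27ms @ 21/4 + 328.467ms (3/4)
7. 2627.737ms @ 6 + 656.934ms (3/2)
8. 3284.672ms @ 15/2 + 656.934ms (3/2)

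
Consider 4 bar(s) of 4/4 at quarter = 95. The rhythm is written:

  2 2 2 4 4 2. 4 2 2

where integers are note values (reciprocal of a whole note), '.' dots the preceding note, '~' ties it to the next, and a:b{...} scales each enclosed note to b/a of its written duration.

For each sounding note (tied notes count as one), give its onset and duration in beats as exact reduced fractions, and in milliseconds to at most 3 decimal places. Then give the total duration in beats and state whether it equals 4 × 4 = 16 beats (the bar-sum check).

1) 0.0ms=0b +1263.158ms=2b
2) 1263.158ms=2b +1263.158ms=2b
3) 2526.316ms=4b +1263.158ms=2b
4) 3789.474ms=6b +631.579ms=1b
5) 4421.053ms=7b +631.579ms=1b
6) 5052.632ms=8b +1894.737ms=3b
7) 6947.368ms=11b +631.579ms=1b
8) 7578.947ms=12b +1263.158ms=2b
9) 8842.105ms=14b +1263.158ms=2b
Σ=16b of 16 (95bpm 4/4) — PASS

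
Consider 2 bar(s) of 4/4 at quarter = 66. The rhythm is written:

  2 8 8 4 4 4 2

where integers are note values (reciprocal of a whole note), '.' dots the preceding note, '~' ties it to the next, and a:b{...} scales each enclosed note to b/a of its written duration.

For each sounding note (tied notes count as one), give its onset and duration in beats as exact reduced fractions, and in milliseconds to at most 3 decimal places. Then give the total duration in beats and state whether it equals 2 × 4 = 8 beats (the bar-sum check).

1) 0.0ms=0b +1818.182ms=2b
2) 1818.182ms=2b +454.545ms=1/2b
3) 2272.727ms=5/2b +454.545ms=1/2b
4) 2727.273ms=3b +909.091ms=1b
5) 3636.364ms=4b +909.091ms=1b
6) 4545.455ms=5b +909.091ms=1b
7) 5454.545ms=6b +1818.182ms=2b
Σ=8b of 8 (66bpm 4/4) — PASS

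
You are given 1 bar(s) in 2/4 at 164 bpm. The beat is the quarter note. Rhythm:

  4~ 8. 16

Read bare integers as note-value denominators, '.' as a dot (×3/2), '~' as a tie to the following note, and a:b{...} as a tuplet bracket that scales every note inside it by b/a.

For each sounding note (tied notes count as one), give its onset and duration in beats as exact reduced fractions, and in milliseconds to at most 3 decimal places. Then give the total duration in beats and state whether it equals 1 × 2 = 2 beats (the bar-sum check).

1) 0.0ms=0b +640.244ms=7/4b
2) 640.244ms=7/4b +91.463ms=1/4b
Σ=2b of 2 (164bpm 2/4) — PASS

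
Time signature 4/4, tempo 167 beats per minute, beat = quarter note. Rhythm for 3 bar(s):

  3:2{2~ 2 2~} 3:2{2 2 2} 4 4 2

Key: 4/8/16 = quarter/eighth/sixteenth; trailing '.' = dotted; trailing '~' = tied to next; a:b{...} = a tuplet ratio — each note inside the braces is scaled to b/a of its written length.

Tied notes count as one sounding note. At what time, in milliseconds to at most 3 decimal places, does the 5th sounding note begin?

note 5 onset = 8b = 2874.251ms

1. 0.0ms @ 0 + 958.084ms (8/3)
2. 958.084ms @ 8/3 + 958.084ms (8/3)
3. 1916.168ms @ 16/3 + 479.042ms (4/3)
4. 2395.21ms @ 20/3 + 479.042ms (4/3)
5. 2874.251ms @ 8 + 359.281ms (1)
6. 3233.533ms @ 9 + 359.281ms (1)
7. 3592.814ms @ 10 + 718.563ms (2)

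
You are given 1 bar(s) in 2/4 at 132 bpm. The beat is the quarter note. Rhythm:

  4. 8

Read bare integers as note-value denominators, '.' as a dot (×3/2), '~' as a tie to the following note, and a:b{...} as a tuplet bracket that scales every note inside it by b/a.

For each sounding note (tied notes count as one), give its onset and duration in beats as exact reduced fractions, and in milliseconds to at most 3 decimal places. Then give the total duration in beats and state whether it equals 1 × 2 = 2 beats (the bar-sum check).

1) 0.0ms=0b +681.818ms=3/2b
2) 681.818ms=3/2b +227.273ms=1/2b
Σ=2b of 2 (132bpm 2/4) — PASS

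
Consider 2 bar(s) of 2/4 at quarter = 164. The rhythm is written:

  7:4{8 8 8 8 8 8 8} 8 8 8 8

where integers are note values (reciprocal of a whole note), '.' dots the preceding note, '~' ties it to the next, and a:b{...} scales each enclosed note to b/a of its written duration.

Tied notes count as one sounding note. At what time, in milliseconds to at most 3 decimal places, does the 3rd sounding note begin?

1. 0.0ms @ 0 + 104.53ms (2/7)
2. 104.53ms @ 2/7 + 104.53ms (2/7)
3. 209.059ms @ 4/7 + 104.53ms (2/7)
4. 313.589ms @ 6/7 + 104.53ms (2/7)
5. 418.118ms @ 8/7 + 104.53ms (2/7)
6. 522.648ms @ 10/7 + 104.53ms (2/7)
7. 627.178ms @ 12/7 + 104.53ms (2/7)
8. 731.707ms @ 2 + 182.927ms (1/2)
9. 914.634ms @ 5/2 + 182.927ms (1/2)
10. 1097.561ms @ 3 + 182.927ms (1/2)
11. 1280.488ms @ 7/2 + 182.927ms (1/2)

note 3 onset = 4/7b = 209.059ms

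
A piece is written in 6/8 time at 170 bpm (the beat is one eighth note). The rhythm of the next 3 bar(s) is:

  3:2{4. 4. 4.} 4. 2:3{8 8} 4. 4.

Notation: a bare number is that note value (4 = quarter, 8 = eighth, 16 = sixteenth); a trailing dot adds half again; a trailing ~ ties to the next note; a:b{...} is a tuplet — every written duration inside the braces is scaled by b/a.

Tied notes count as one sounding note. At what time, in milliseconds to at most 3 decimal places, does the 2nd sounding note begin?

note 2 onset = 2b = 705.882ms

1. 0.0ms @ 0 + 705.882ms (2)
2. 705.882ms @ 2 + 705.882ms (2)
3. 1411.765ms @ 4 + 705.882ms (2)
4. 2117.647ms @ 6 + 1058.824ms (3)
5. 3176.471ms @ 9 + 529.412ms (3/2)
6. 3705.882ms @ 21/2 + 529.412ms (3/2)
7. 4235.294ms @ 12 + 1058.824ms (3)
8. 5294.118ms @ 15 + 1058.824ms (3)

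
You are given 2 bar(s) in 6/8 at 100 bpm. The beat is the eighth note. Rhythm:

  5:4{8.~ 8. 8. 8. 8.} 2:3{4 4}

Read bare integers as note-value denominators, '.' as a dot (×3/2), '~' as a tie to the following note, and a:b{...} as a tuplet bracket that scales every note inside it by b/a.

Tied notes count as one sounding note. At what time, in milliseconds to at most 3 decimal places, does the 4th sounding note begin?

1. 0.0ms @ 0 + 1440.0ms (12/5)
2. 1440.0ms @ 12/5 + 720.0ms (6/5)
3. 2160.0ms @ 18/5 + 720.0ms (6/5)
4. 2880.0ms @ 24/5 + 720.0ms (6/5)
5. 3600.0ms @ 6 + 1800.0ms (3)
6. 5400.0ms @ 9 + 1800.0ms (3)

note 4 onset = 24/5b = 2880.0ms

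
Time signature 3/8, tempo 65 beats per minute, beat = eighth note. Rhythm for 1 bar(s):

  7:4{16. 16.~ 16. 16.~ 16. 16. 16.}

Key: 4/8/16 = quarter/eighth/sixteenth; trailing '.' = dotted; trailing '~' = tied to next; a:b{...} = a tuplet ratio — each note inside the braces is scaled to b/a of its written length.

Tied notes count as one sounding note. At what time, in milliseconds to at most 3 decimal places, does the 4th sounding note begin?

note 4 onset = 15/7b = 1978.022ms

1. 0.0ms @ 0 + 395.604ms (3/7)
2. 395.604ms @ 3/7 + 791.209ms (6/7)
3. 1186.813ms @ 9/7 + 791.209ms (6/7)
4. 1978.022ms @ 15/7 + 395.604ms (3/7)
5. 2373.626ms @ 18/7 + 395.604ms (3/7)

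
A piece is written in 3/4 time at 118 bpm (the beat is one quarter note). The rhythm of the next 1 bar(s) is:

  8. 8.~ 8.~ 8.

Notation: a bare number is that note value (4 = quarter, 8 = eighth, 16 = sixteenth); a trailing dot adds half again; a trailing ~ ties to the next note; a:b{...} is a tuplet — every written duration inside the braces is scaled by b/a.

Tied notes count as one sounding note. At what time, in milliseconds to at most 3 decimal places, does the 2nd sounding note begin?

1. 0.0ms @ 0 + 381.356ms (3/4)
2. 381.356ms @ 3/4 + 1144.068ms (9/4)

note 2 onset = 3/4b = 381.356ms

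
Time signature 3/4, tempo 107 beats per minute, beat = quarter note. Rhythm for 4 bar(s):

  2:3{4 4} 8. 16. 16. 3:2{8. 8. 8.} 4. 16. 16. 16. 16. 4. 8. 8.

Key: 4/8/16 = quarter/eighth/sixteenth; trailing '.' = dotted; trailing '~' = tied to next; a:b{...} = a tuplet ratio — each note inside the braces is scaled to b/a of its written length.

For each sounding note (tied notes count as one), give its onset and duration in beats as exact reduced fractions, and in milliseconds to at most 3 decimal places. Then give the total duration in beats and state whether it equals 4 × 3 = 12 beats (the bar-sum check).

1) 0.0ms=0b +841.121ms=3/2b
2) 841.121ms=3/2b +841.121ms=3/2b
3) 1682.243ms=3b +420.561ms=3/4b
4) 2102.804ms=15/4b +210.28ms=3/8b
5) 2313.084ms=33/8b +210.28ms=3/8b
6) 2523.364ms=9/2b +280.374ms=1/2b
7) 2803.738ms=5b +280.374ms=1/2b
8) 3084.112ms=11/2b +280.374ms=1/2b
9) 3364.486ms=6b +841.121ms=3/2b
10) 4205.607ms=15/2b +210.28ms=3/8b
11) 4415.888ms=63/8b +210.28ms=3/8b
12) 4626.168ms=33/4b +210.28ms=3/8b
13) 4836.449ms=69/8b +210.28ms=3/8b
14) 5046.729ms=9b +841.121ms=3/2b
15) 5887.85ms=21/2b +420.561ms=3/4b
16) 6308.411ms=45/4b +420.561ms=3/4b
Σ=12b of 12 (107bpm 3/4) — PASS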